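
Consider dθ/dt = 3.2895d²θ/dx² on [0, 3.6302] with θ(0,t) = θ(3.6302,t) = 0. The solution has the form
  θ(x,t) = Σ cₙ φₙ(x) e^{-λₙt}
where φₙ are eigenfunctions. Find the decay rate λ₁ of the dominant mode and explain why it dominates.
Eigenvalues: λₙ = 3.2895n²π²/3.6302².
First three modes:
  n=1: λ₁ = 3.2895π²/3.6302² ≈ 2.464
  n=2: λ₂ = 13.158π²/3.6302² ≈ 9.854 (4× faster decay)
  n=3: λ₃ = 29.6055π²/3.6302² ≈ 22.172 (9× faster decay)
As t → ∞, higher modes decay exponentially faster. The n=1 mode dominates: θ ~ c₁ sin(πx/3.6302) e^{-λ₁t}.
Decay rate: λ₁ = 3.2895π²/3.6302² ≈ 2.464.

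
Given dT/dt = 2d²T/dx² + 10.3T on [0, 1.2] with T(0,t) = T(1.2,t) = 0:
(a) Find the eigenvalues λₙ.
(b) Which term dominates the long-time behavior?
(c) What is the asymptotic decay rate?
Eigenvalues: λₙ = 2n²π²/1.2² - 10.3.
First three modes:
  n=1: λ₁ = 2π²/1.2² - 10.3 ≈ 3.408
  n=2: λ₂ = 8π²/1.2² - 10.3 ≈ 44.531
  n=3: λ₃ = 18π²/1.2² - 10.3 ≈ 113.07
Since 2π²/1.2² ≈ 13.708 > 10.3, all λₙ > 0.
The n=1 mode decays slowest → dominates as t → ∞.
Asymptotic: T ~ c₁ sin(πx/1.2) e^{-λ₁t} with decay rate λ₁ ≈ 3.408.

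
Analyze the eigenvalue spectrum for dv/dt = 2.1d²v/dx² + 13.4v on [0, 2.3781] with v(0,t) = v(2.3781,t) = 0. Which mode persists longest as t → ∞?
Eigenvalues: λₙ = 2.1n²π²/2.3781² - 13.4.
First three modes:
  n=1: λ₁ = 2.1π²/2.3781² - 13.4 ≈ -9.735
  n=2: λ₂ = 8.4π²/2.3781² - 13.4 ≈ 1.259
  n=3: λ₃ = 18.9π²/2.3781² - 13.4 ≈ 19.584
Since 2.1π²/2.3781² ≈ 3.665 < 13.4, λ₁ < 0.
The n=1 mode grows fastest (−λₙ is largest for n=1) → dominates.
Asymptotic: v ~ c₁ sin(πx/2.3781) e^{9.735t} (exponential growth at rate −λ₁ ≈ 9.735).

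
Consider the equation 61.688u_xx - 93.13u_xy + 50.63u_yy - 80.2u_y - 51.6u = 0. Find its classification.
Elliptic. (A = 61.688, B = -93.13, C = 50.63 gives B² - 4AC = -3819.85686.)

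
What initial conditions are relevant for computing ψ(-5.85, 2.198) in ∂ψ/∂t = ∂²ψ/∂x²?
The entire real line. The heat equation has infinite propagation speed: any initial disturbance instantly affects all points (though exponentially small far away).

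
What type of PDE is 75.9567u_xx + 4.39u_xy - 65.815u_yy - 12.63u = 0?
With A = 75.9567, B = 4.39, C = -65.815, the discriminant is 20015.632942. This is a hyperbolic PDE.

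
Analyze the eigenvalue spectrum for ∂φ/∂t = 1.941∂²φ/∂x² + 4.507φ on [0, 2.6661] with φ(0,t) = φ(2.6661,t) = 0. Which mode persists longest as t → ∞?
Eigenvalues: λₙ = 1.941n²π²/2.6661² - 4.507.
First three modes:
  n=1: λ₁ = 1.941π²/2.6661² - 4.507 ≈ -1.812
  n=2: λ₂ = 7.764π²/2.6661² - 4.507 ≈ 6.273
  n=3: λ₃ = 17.469π²/2.6661² - 4.507 ≈ 19.749
Since 1.941π²/2.6661² ≈ 2.695 < 4.507, λ₁ < 0.
The n=1 mode grows fastest (−λₙ is largest for n=1) → dominates.
Asymptotic: φ ~ c₁ sin(πx/2.6661) e^{1.812t} (exponential growth at rate −λ₁ ≈ 1.812).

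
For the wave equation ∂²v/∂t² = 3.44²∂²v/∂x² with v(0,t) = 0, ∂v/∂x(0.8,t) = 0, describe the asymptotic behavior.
v oscillates (no decay). Energy is conserved; the solution oscillates indefinitely as standing waves.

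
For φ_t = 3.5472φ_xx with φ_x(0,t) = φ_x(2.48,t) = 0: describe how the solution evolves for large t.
φ → constant (steady state). Heat is conserved (no flux at boundaries); solution approaches the spatial average.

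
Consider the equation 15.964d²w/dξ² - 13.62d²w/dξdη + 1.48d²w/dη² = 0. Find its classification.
Hyperbolic. (A = 15.964, B = -13.62, C = 1.48 gives B² - 4AC = 90.99752.)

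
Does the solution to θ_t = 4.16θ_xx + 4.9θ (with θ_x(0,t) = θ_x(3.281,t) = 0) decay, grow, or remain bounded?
θ grows unboundedly. With Neumann BCs the constant mode has diffusion eigenvalue 0, so any r > 0 makes it grow like e^(4.9t); solution grows exponentially.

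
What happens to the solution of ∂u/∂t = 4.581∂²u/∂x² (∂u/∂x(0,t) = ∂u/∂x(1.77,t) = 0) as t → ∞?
u → constant (steady state). Heat is conserved (no flux at boundaries); solution approaches the spatial average.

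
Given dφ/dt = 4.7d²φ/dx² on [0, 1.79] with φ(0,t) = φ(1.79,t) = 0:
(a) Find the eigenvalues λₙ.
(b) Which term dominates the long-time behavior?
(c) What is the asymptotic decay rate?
Eigenvalues: λₙ = 4.7n²π²/1.79².
First three modes:
  n=1: λ₁ = 4.7π²/1.79² ≈ 14.477
  n=2: λ₂ = 18.8π²/1.79² ≈ 57.91 (4× faster decay)
  n=3: λ₃ = 42.3π²/1.79² ≈ 130.297 (9× faster decay)
As t → ∞, higher modes decay exponentially faster. The n=1 mode dominates: φ ~ c₁ sin(πx/1.79) e^{-λ₁t}.
Decay rate: λ₁ = 4.7π²/1.79² ≈ 14.477.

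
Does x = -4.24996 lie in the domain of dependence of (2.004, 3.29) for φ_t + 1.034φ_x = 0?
No. Only data at x = -1.39786 affects (2.004, 3.29). Advection has one-way propagation along characteristics.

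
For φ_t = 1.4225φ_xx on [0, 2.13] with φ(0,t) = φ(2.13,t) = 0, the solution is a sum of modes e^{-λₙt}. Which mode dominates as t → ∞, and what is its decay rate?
Eigenvalues: λₙ = 1.4225n²π²/2.13².
First three modes:
  n=1: λ₁ = 1.4225π²/2.13² ≈ 3.095
  n=2: λ₂ = 5.69π²/2.13² ≈ 12.378 (4× faster decay)
  n=3: λ₃ = 12.8025π²/2.13² ≈ 27.851 (9× faster decay)
As t → ∞, higher modes decay exponentially faster. The n=1 mode dominates: φ ~ c₁ sin(πx/2.13) e^{-λ₁t}.
Decay rate: λ₁ = 1.4225π²/2.13² ≈ 3.095.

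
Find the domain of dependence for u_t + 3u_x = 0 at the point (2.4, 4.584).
A single point: x = -11.352. The characteristic through (2.4, 4.584) is x - 3t = const, so x = 2.4 - 3·4.584 = -11.352.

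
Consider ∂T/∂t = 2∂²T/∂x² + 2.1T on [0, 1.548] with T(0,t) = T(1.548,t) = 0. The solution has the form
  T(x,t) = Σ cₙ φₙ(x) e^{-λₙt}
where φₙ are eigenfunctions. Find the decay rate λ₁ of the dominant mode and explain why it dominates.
Eigenvalues: λₙ = 2n²π²/1.548² - 2.1.
First three modes:
  n=1: λ₁ = 2π²/1.548² - 2.1 ≈ 6.137
  n=2: λ₂ = 8π²/1.548² - 2.1 ≈ 30.849
  n=3: λ₃ = 18π²/1.548² - 2.1 ≈ 72.036
Since 2π²/1.548² ≈ 8.237 > 2.1, all λₙ > 0.
The n=1 mode decays slowest → dominates as t → ∞.
Asymptotic: T ~ c₁ sin(πx/1.548) e^{-λ₁t} with decay rate λ₁ ≈ 6.137.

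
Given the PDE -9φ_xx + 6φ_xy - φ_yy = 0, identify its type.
The second-order coefficients are A = -9, B = 6, C = -1. Since B² - 4AC = 0 = 0, this is a parabolic PDE.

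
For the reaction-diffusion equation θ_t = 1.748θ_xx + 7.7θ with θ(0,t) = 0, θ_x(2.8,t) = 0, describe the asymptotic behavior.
θ grows unboundedly. Reaction dominates diffusion (r=7.7 > κπ²/(4L²)≈0.55); solution grows exponentially.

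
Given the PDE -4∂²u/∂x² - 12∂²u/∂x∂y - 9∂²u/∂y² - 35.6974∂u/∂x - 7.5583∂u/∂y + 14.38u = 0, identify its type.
The second-order coefficients are A = -4, B = -12, C = -9. Since B² - 4AC = 0 = 0, this is a parabolic PDE.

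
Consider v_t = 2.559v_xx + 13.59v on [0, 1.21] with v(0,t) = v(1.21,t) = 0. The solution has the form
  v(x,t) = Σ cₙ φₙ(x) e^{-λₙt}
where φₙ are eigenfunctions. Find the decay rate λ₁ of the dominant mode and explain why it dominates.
Eigenvalues: λₙ = 2.559n²π²/1.21² - 13.59.
First three modes:
  n=1: λ₁ = 2.559π²/1.21² - 13.59 ≈ 3.66
  n=2: λ₂ = 10.236π²/1.21² - 13.59 ≈ 55.412
  n=3: λ₃ = 23.031π²/1.21² - 13.59 ≈ 141.664
Since 2.559π²/1.21² ≈ 17.25 > 13.59, all λₙ > 0.
The n=1 mode decays slowest → dominates as t → ∞.
Asymptotic: v ~ c₁ sin(πx/1.21) e^{-λ₁t} with decay rate λ₁ ≈ 3.66.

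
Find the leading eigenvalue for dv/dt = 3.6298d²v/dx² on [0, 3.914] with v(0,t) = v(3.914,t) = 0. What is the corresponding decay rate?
Eigenvalues: λₙ = 3.6298n²π²/3.914².
First three modes:
  n=1: λ₁ = 3.6298π²/3.914² ≈ 2.339
  n=2: λ₂ = 14.5192π²/3.914² ≈ 9.354 (4× faster decay)
  n=3: λ₃ = 32.6682π²/3.914² ≈ 21.047 (9× faster decay)
As t → ∞, higher modes decay exponentially faster. The n=1 mode dominates: v ~ c₁ sin(πx/3.914) e^{-λ₁t}.
Decay rate: λ₁ = 3.6298π²/3.914² ≈ 2.339.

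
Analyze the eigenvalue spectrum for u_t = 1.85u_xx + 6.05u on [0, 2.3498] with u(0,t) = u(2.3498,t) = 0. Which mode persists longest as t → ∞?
Eigenvalues: λₙ = 1.85n²π²/2.3498² - 6.05.
First three modes:
  n=1: λ₁ = 1.85π²/2.3498² - 6.05 ≈ -2.743
  n=2: λ₂ = 7.4π²/2.3498² - 6.05 ≈ 7.177
  n=3: λ₃ = 16.65π²/2.3498² - 6.05 ≈ 23.711
Since 1.85π²/2.3498² ≈ 3.307 < 6.05, λ₁ < 0.
The n=1 mode grows fastest (−λₙ is largest for n=1) → dominates.
Asymptotic: u ~ c₁ sin(πx/2.3498) e^{2.743t} (exponential growth at rate −λ₁ ≈ 2.743).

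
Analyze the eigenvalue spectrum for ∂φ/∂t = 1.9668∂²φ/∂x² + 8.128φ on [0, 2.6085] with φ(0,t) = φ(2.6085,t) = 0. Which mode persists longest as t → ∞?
Eigenvalues: λₙ = 1.9668n²π²/2.6085² - 8.128.
First three modes:
  n=1: λ₁ = 1.9668π²/2.6085² - 8.128 ≈ -5.275
  n=2: λ₂ = 7.8672π²/2.6085² - 8.128 ≈ 3.283
  n=3: λ₃ = 17.7012π²/2.6085² - 8.128 ≈ 17.548
Since 1.9668π²/2.6085² ≈ 2.853 < 8.128, λ₁ < 0.
The n=1 mode grows fastest (−λₙ is largest for n=1) → dominates.
Asymptotic: φ ~ c₁ sin(πx/2.6085) e^{5.275t} (exponential growth at rate −λ₁ ≈ 5.275).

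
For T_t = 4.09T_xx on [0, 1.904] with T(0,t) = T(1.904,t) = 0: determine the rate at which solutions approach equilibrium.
Eigenvalues: λₙ = 4.09n²π²/1.904².
First three modes:
  n=1: λ₁ = 4.09π²/1.904² ≈ 11.135
  n=2: λ₂ = 16.36π²/1.904² ≈ 44.54 (4× faster decay)
  n=3: λ₃ = 36.81π²/1.904² ≈ 100.215 (9× faster decay)
As t → ∞, higher modes decay exponentially faster. The n=1 mode dominates: T ~ c₁ sin(πx/1.904) e^{-λ₁t}.
Decay rate: λ₁ = 4.09π²/1.904² ≈ 11.135.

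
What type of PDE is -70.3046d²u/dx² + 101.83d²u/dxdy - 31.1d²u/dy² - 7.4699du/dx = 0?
With A = -70.3046, B = 101.83, C = -31.1, the discriminant is 1623.45666. This is a hyperbolic PDE.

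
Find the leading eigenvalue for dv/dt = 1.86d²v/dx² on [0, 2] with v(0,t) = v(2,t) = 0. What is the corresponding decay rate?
Eigenvalues: λₙ = 1.86n²π²/2².
First three modes:
  n=1: λ₁ = 1.86π²/2² ≈ 4.589
  n=2: λ₂ = 7.44π²/2² ≈ 18.357 (4× faster decay)
  n=3: λ₃ = 16.74π²/2² ≈ 41.304 (9× faster decay)
As t → ∞, higher modes decay exponentially faster. The n=1 mode dominates: v ~ c₁ sin(πx/2) e^{-λ₁t}.
Decay rate: λ₁ = 1.86π²/2² ≈ 4.589.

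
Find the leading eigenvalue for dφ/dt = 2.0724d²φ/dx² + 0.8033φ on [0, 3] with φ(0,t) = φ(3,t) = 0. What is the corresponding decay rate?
Eigenvalues: λₙ = 2.0724n²π²/3² - 0.8033.
First three modes:
  n=1: λ₁ = 2.0724π²/3² - 0.8033 ≈ 1.469
  n=2: λ₂ = 8.2896π²/3² - 0.8033 ≈ 8.287
  n=3: λ₃ = 18.6516π²/3² - 0.8033 ≈ 19.65
Since 2.0724π²/3² ≈ 2.273 > 0.8033, all λₙ > 0.
The n=1 mode decays slowest → dominates as t → ∞.
Asymptotic: φ ~ c₁ sin(πx/3) e^{-λ₁t} with decay rate λ₁ ≈ 1.469.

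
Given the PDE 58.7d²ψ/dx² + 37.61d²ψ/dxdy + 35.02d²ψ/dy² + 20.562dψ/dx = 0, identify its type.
The second-order coefficients are A = 58.7, B = 37.61, C = 35.02. Since B² - 4AC = -6808.1839 < 0, this is an elliptic PDE.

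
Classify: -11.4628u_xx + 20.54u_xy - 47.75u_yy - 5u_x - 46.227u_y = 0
Elliptic (discriminant = -1767.5032).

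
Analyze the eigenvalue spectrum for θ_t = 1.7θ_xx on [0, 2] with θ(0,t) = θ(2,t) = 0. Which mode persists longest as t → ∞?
Eigenvalues: λₙ = 1.7n²π²/2².
First three modes:
  n=1: λ₁ = 1.7π²/2² ≈ 4.195
  n=2: λ₂ = 6.8π²/2² ≈ 16.778 (4× faster decay)
  n=3: λ₃ = 15.3π²/2² ≈ 37.751 (9× faster decay)
As t → ∞, higher modes decay exponentially faster. The n=1 mode dominates: θ ~ c₁ sin(πx/2) e^{-λ₁t}.
Decay rate: λ₁ = 1.7π²/2² ≈ 4.195.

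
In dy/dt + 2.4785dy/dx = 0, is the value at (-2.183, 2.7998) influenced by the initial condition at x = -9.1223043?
Yes. The characteristic through (-2.183, 2.7998) passes through x = -9.1223043.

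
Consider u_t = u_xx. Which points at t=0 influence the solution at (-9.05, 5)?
The entire real line. The heat equation has infinite propagation speed: any initial disturbance instantly affects all points (though exponentially small far away).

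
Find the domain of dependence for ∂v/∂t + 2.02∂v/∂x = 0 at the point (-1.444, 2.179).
A single point: x = -5.84558. The characteristic through (-1.444, 2.179) is x - 2.02t = const, so x = -1.444 - 2.02·2.179 = -5.84558.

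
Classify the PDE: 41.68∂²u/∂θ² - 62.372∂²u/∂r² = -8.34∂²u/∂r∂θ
Rewriting in standard form: -62.372∂²u/∂r² + 8.34∂²u/∂r∂θ + 41.68∂²u/∂θ² = 0. A = -62.372, B = 8.34, C = 41.68. Discriminant B² - 4AC = 10468.21544. Since 10468.21544 > 0, hyperbolic.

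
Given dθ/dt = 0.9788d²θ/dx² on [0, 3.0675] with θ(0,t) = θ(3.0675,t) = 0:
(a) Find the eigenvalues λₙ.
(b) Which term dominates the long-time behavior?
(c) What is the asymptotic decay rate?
Eigenvalues: λₙ = 0.9788n²π²/3.0675².
First three modes:
  n=1: λ₁ = 0.9788π²/3.0675² ≈ 1.027
  n=2: λ₂ = 3.9152π²/3.0675² ≈ 4.107 (4× faster decay)
  n=3: λ₃ = 8.8092π²/3.0675² ≈ 9.24 (9× faster decay)
As t → ∞, higher modes decay exponentially faster. The n=1 mode dominates: θ ~ c₁ sin(πx/3.0675) e^{-λ₁t}.
Decay rate: λ₁ = 0.9788π²/3.0675² ≈ 1.027.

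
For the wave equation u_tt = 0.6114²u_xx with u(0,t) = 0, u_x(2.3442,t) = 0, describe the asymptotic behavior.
u oscillates (no decay). Energy is conserved; the solution oscillates indefinitely as standing waves.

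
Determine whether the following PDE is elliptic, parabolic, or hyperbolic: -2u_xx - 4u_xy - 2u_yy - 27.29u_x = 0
Coefficients: A = -2, B = -4, C = -2. B² - 4AC = 0, which is zero, so the equation is parabolic.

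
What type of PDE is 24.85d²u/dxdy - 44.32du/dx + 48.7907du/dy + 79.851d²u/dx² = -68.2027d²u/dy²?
Rewriting in standard form: 79.851d²u/dx² + 24.85d²u/dxdy + 68.2027d²u/dy² - 44.32du/dx + 48.7907du/dy = 0. With A = 79.851, B = 24.85, C = 68.2027, the discriminant is -21166.6926908. This is an elliptic PDE.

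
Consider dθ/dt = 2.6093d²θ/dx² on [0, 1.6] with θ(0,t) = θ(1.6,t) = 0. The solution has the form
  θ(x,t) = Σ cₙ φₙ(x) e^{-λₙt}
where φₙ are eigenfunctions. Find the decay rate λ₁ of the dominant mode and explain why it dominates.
Eigenvalues: λₙ = 2.6093n²π²/1.6².
First three modes:
  n=1: λ₁ = 2.6093π²/1.6² ≈ 10.06
  n=2: λ₂ = 10.4372π²/1.6² ≈ 40.239 (4× faster decay)
  n=3: λ₃ = 23.4837π²/1.6² ≈ 90.537 (9× faster decay)
As t → ∞, higher modes decay exponentially faster. The n=1 mode dominates: θ ~ c₁ sin(πx/1.6) e^{-λ₁t}.
Decay rate: λ₁ = 2.6093π²/1.6² ≈ 10.06.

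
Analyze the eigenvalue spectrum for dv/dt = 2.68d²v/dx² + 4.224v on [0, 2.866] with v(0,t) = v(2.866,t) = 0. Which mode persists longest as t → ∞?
Eigenvalues: λₙ = 2.68n²π²/2.866² - 4.224.
First three modes:
  n=1: λ₁ = 2.68π²/2.866² - 4.224 ≈ -1.004
  n=2: λ₂ = 10.72π²/2.866² - 4.224 ≈ 8.657
  n=3: λ₃ = 24.12π²/2.866² - 4.224 ≈ 24.758
Since 2.68π²/2.866² ≈ 3.22 < 4.224, λ₁ < 0.
The n=1 mode grows fastest (−λₙ is largest for n=1) → dominates.
Asymptotic: v ~ c₁ sin(πx/2.866) e^{1.004t} (exponential growth at rate −λ₁ ≈ 1.004).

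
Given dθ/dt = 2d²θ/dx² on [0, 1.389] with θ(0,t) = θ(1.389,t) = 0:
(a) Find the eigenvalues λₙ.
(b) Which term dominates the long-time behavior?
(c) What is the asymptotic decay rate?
Eigenvalues: λₙ = 2n²π²/1.389².
First three modes:
  n=1: λ₁ = 2π²/1.389² ≈ 10.231
  n=2: λ₂ = 8π²/1.389² ≈ 40.925 (4× faster decay)
  n=3: λ₃ = 18π²/1.389² ≈ 92.081 (9× faster decay)
As t → ∞, higher modes decay exponentially faster. The n=1 mode dominates: θ ~ c₁ sin(πx/1.389) e^{-λ₁t}.
Decay rate: λ₁ = 2π²/1.389² ≈ 10.231.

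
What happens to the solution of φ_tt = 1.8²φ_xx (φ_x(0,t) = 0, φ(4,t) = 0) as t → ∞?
φ oscillates (no decay). Energy is conserved; the solution oscillates indefinitely as standing waves.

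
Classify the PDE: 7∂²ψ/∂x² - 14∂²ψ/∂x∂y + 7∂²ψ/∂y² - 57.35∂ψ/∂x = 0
A = 7, B = -14, C = 7. Discriminant B² - 4AC = 0. Since 0 = 0, parabolic.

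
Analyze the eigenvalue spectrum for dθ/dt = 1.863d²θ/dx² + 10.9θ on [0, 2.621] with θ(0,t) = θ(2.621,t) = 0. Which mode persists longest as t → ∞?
Eigenvalues: λₙ = 1.863n²π²/2.621² - 10.9.
First three modes:
  n=1: λ₁ = 1.863π²/2.621² - 10.9 ≈ -8.223
  n=2: λ₂ = 7.452π²/2.621² - 10.9 ≈ -0.194
  n=3: λ₃ = 16.767π²/2.621² - 10.9 ≈ 13.189
Since 1.863π²/2.621² ≈ 2.677 < 10.9, λ₁ < 0.
The n=1 mode grows fastest (−λₙ is largest for n=1) → dominates.
Asymptotic: θ ~ c₁ sin(πx/2.621) e^{8.223t} (exponential growth at rate −λ₁ ≈ 8.223).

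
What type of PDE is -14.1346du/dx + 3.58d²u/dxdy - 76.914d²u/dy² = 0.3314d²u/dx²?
Rewriting in standard form: -0.3314d²u/dx² + 3.58d²u/dxdy - 76.914d²u/dy² - 14.1346du/dx = 0. With A = -0.3314, B = 3.58, C = -76.914, the discriminant is -89.1407984. This is an elliptic PDE.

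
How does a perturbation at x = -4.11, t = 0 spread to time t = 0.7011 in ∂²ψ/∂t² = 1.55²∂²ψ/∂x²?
Domain of influence: [-5.196705, -3.023295]. Data at x = -4.11 spreads outward at speed 1.55.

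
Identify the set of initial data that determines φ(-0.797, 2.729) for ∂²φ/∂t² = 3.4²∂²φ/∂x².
Domain of dependence: [-10.0756, 8.4816]. Signals travel at speed 3.4, so data within |x - -0.797| ≤ 3.4·2.729 = 9.2786 can reach the point.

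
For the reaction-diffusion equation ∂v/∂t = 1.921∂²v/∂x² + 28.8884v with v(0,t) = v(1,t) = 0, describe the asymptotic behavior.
v grows unboundedly. Reaction dominates diffusion (r=28.8884 > κπ²/L²≈18.96); solution grows exponentially.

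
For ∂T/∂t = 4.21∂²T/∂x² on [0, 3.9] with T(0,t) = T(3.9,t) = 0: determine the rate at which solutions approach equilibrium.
Eigenvalues: λₙ = 4.21n²π²/3.9².
First three modes:
  n=1: λ₁ = 4.21π²/3.9² ≈ 2.732
  n=2: λ₂ = 16.84π²/3.9² ≈ 10.927 (4× faster decay)
  n=3: λ₃ = 37.89π²/3.9² ≈ 24.586 (9× faster decay)
As t → ∞, higher modes decay exponentially faster. The n=1 mode dominates: T ~ c₁ sin(πx/3.9) e^{-λ₁t}.
Decay rate: λ₁ = 4.21π²/3.9² ≈ 2.732.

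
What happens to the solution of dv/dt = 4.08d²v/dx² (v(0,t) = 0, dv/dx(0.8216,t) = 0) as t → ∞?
v → 0. Heat escapes through the Dirichlet boundary.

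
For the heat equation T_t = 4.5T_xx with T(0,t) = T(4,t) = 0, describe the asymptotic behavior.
T → 0. Heat diffuses out through both boundaries.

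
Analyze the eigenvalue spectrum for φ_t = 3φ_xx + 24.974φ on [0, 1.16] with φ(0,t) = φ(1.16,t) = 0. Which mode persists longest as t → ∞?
Eigenvalues: λₙ = 3n²π²/1.16² - 24.974.
First three modes:
  n=1: λ₁ = 3π²/1.16² - 24.974 ≈ -2.97
  n=2: λ₂ = 12π²/1.16² - 24.974 ≈ 63.043
  n=3: λ₃ = 27π²/1.16² - 24.974 ≈ 173.064
Since 3π²/1.16² ≈ 22.004 < 24.974, λ₁ < 0.
The n=1 mode grows fastest (−λₙ is largest for n=1) → dominates.
Asymptotic: φ ~ c₁ sin(πx/1.16) e^{2.97t} (exponential growth at rate −λ₁ ≈ 2.97).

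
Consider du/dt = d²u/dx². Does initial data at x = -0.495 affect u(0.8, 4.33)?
Yes, for any finite x. The heat equation has infinite propagation speed, so all initial data affects all points at any t > 0.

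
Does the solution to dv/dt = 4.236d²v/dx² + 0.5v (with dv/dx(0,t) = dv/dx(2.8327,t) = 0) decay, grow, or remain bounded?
v grows unboundedly. With Neumann BCs the constant mode has diffusion eigenvalue 0, so any r > 0 makes it grow like e^(0.5t); solution grows exponentially.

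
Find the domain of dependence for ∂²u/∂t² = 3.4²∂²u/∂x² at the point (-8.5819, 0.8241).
Domain of dependence: [-11.38384, -5.77996]. Signals travel at speed 3.4, so data within |x - -8.5819| ≤ 3.4·0.8241 = 2.80194 can reach the point.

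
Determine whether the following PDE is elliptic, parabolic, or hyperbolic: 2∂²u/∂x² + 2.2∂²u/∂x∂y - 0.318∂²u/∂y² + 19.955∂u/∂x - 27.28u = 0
Coefficients: A = 2, B = 2.2, C = -0.318. B² - 4AC = 7.384, which is positive, so the equation is hyperbolic.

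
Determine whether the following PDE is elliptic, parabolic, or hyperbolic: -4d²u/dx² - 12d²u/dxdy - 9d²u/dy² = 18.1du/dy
Rewriting in standard form: -4d²u/dx² - 12d²u/dxdy - 9d²u/dy² - 18.1du/dy = 0. Coefficients: A = -4, B = -12, C = -9. B² - 4AC = 0, which is zero, so the equation is parabolic.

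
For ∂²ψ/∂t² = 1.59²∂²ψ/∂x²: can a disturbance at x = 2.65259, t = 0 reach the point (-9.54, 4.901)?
No. The domain of dependence is [-17.33259, -1.74741], and 2.65259 is outside this interval.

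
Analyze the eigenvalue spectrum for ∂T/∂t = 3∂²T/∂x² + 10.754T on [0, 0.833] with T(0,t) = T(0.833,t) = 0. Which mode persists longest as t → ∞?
Eigenvalues: λₙ = 3n²π²/0.833² - 10.754.
First three modes:
  n=1: λ₁ = 3π²/0.833² - 10.754 ≈ 31.917
  n=2: λ₂ = 12π²/0.833² - 10.754 ≈ 159.929
  n=3: λ₃ = 27π²/0.833² - 10.754 ≈ 373.283
Since 3π²/0.833² ≈ 42.671 > 10.754, all λₙ > 0.
The n=1 mode decays slowest → dominates as t → ∞.
Asymptotic: T ~ c₁ sin(πx/0.833) e^{-λ₁t} with decay rate λ₁ ≈ 31.917.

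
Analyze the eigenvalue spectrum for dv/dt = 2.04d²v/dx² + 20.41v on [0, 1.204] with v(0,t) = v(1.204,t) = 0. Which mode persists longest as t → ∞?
Eigenvalues: λₙ = 2.04n²π²/1.204² - 20.41.
First three modes:
  n=1: λ₁ = 2.04π²/1.204² - 20.41 ≈ -6.521
  n=2: λ₂ = 8.16π²/1.204² - 20.41 ≈ 35.147
  n=3: λ₃ = 18.36π²/1.204² - 20.41 ≈ 104.593
Since 2.04π²/1.204² ≈ 13.889 < 20.41, λ₁ < 0.
The n=1 mode grows fastest (−λₙ is largest for n=1) → dominates.
Asymptotic: v ~ c₁ sin(πx/1.204) e^{6.521t} (exponential growth at rate −λ₁ ≈ 6.521).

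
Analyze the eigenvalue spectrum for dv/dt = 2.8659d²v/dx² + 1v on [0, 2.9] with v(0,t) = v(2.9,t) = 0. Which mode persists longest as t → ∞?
Eigenvalues: λₙ = 2.8659n²π²/2.9² - 1.
First three modes:
  n=1: λ₁ = 2.8659π²/2.9² - 1 ≈ 2.363
  n=2: λ₂ = 11.4636π²/2.9² - 1 ≈ 12.453
  n=3: λ₃ = 25.7931π²/2.9² - 1 ≈ 29.27
Since 2.8659π²/2.9² ≈ 3.363 > 1, all λₙ > 0.
The n=1 mode decays slowest → dominates as t → ∞.
Asymptotic: v ~ c₁ sin(πx/2.9) e^{-λ₁t} with decay rate λ₁ ≈ 2.363.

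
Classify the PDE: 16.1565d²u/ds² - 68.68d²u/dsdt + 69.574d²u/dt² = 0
A = 16.1565, B = -68.68, C = 69.574. Discriminant B² - 4AC = 220.653076. Since 220.653076 > 0, hyperbolic.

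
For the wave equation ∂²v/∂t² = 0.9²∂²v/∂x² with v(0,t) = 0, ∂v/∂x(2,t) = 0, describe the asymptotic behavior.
v oscillates (no decay). Energy is conserved; the solution oscillates indefinitely as standing waves.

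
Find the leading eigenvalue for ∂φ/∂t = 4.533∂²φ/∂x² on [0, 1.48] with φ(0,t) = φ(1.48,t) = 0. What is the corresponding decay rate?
Eigenvalues: λₙ = 4.533n²π²/1.48².
First three modes:
  n=1: λ₁ = 4.533π²/1.48² ≈ 20.425
  n=2: λ₂ = 18.132π²/1.48² ≈ 81.7 (4× faster decay)
  n=3: λ₃ = 40.797π²/1.48² ≈ 183.825 (9× faster decay)
As t → ∞, higher modes decay exponentially faster. The n=1 mode dominates: φ ~ c₁ sin(πx/1.48) e^{-λ₁t}.
Decay rate: λ₁ = 4.533π²/1.48² ≈ 20.425.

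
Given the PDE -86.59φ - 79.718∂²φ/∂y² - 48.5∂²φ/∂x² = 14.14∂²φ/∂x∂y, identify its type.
Rewriting in standard form: -48.5∂²φ/∂x² - 14.14∂²φ/∂x∂y - 79.718∂²φ/∂y² - 86.59φ = 0. The second-order coefficients are A = -48.5, B = -14.14, C = -79.718. Since B² - 4AC = -15265.3524 < 0, this is an elliptic PDE.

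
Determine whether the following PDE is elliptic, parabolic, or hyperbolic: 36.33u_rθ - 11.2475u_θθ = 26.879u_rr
Rewriting in standard form: -26.879u_rr + 36.33u_rθ - 11.2475u_θθ = 0. Coefficients: A = -26.879, B = 36.33, C = -11.2475. B² - 4AC = 110.58269, which is positive, so the equation is hyperbolic.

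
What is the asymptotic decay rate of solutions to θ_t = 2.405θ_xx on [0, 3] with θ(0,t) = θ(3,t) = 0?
Eigenvalues: λₙ = 2.405n²π²/3².
First three modes:
  n=1: λ₁ = 2.405π²/3² ≈ 2.637
  n=2: λ₂ = 9.62π²/3² ≈ 10.55 (4× faster decay)
  n=3: λ₃ = 21.645π²/3² ≈ 23.736 (9× faster decay)
As t → ∞, higher modes decay exponentially faster. The n=1 mode dominates: θ ~ c₁ sin(πx/3) e^{-λ₁t}.
Decay rate: λ₁ = 2.405π²/3² ≈ 2.637.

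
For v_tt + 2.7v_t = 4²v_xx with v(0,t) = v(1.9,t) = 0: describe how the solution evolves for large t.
v → 0. Damping (γ=2.7) dissipates energy; oscillations decay exponentially.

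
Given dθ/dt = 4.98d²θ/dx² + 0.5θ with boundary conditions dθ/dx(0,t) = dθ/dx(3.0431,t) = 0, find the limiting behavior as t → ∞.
θ grows unboundedly. With Neumann BCs the constant mode has diffusion eigenvalue 0, so any r > 0 makes it grow like e^(0.5t); solution grows exponentially.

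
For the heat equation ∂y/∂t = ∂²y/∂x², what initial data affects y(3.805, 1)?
The entire real line. The heat equation has infinite propagation speed: any initial disturbance instantly affects all points (though exponentially small far away).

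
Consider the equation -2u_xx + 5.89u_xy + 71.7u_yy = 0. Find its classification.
Hyperbolic. (A = -2, B = 5.89, C = 71.7 gives B² - 4AC = 608.2921.)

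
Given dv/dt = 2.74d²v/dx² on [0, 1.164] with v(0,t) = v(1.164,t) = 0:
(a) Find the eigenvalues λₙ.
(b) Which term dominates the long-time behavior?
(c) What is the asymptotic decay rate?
Eigenvalues: λₙ = 2.74n²π²/1.164².
First three modes:
  n=1: λ₁ = 2.74π²/1.164² ≈ 19.959
  n=2: λ₂ = 10.96π²/1.164² ≈ 79.837 (4× faster decay)
  n=3: λ₃ = 24.66π²/1.164² ≈ 179.633 (9× faster decay)
As t → ∞, higher modes decay exponentially faster. The n=1 mode dominates: v ~ c₁ sin(πx/1.164) e^{-λ₁t}.
Decay rate: λ₁ = 2.74π²/1.164² ≈ 19.959.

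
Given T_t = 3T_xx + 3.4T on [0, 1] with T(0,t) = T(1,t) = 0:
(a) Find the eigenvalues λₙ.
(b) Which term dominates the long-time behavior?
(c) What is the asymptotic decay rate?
Eigenvalues: λₙ = 3n²π²/1² - 3.4.
First three modes:
  n=1: λ₁ = 3π² - 3.4 ≈ 26.209
  n=2: λ₂ = 12π² - 3.4 ≈ 115.035
  n=3: λ₃ = 27π² - 3.4 ≈ 263.079
Since 3π² ≈ 29.609 > 3.4, all λₙ > 0.
The n=1 mode decays slowest → dominates as t → ∞.
Asymptotic: T ~ c₁ sin(πx/1) e^{-λ₁t} with decay rate λ₁ ≈ 26.209.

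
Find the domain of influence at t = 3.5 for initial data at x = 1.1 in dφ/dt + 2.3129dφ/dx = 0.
At x = 9.19515. The characteristic carries data from (1.1, 0) to (9.19515, 3.5).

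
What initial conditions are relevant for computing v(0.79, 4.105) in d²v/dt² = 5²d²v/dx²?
Domain of dependence: [-19.735, 21.315]. Signals travel at speed 5, so data within |x - 0.79| ≤ 5·4.105 = 20.525 can reach the point.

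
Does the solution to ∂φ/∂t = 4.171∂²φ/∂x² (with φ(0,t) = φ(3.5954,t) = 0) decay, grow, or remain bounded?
φ → 0. Heat diffuses out through both boundaries.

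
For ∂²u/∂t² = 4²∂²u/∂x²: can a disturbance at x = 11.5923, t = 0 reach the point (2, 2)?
No. The domain of dependence is [-6, 10], and 11.5923 is outside this interval.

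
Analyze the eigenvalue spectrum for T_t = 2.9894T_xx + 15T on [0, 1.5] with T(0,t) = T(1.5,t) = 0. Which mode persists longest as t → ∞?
Eigenvalues: λₙ = 2.9894n²π²/1.5² - 15.
First three modes:
  n=1: λ₁ = 2.9894π²/1.5² - 15 ≈ -1.887
  n=2: λ₂ = 11.9576π²/1.5² - 15 ≈ 37.452
  n=3: λ₃ = 26.9046π²/1.5² - 15 ≈ 103.017
Since 2.9894π²/1.5² ≈ 13.113 < 15, λ₁ < 0.
The n=1 mode grows fastest (−λₙ is largest for n=1) → dominates.
Asymptotic: T ~ c₁ sin(πx/1.5) e^{1.887t} (exponential growth at rate −λ₁ ≈ 1.887).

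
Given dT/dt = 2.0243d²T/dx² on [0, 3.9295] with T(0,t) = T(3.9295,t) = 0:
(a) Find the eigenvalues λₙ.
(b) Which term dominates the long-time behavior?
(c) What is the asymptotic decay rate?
Eigenvalues: λₙ = 2.0243n²π²/3.9295².
First three modes:
  n=1: λ₁ = 2.0243π²/3.9295² ≈ 1.294
  n=2: λ₂ = 8.0972π²/3.9295² ≈ 5.176 (4× faster decay)
  n=3: λ₃ = 18.2187π²/3.9295² ≈ 11.645 (9× faster decay)
As t → ∞, higher modes decay exponentially faster. The n=1 mode dominates: T ~ c₁ sin(πx/3.9295) e^{-λ₁t}.
Decay rate: λ₁ = 2.0243π²/3.9295² ≈ 1.294.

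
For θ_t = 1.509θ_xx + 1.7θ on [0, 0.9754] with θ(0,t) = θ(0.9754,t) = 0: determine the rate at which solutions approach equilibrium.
Eigenvalues: λₙ = 1.509n²π²/0.9754² - 1.7.
First three modes:
  n=1: λ₁ = 1.509π²/0.9754² - 1.7 ≈ 13.954
  n=2: λ₂ = 6.036π²/0.9754² - 1.7 ≈ 60.916
  n=3: λ₃ = 13.581π²/0.9754² - 1.7 ≈ 139.185
Since 1.509π²/0.9754² ≈ 15.654 > 1.7, all λₙ > 0.
The n=1 mode decays slowest → dominates as t → ∞.
Asymptotic: θ ~ c₁ sin(πx/0.9754) e^{-λ₁t} with decay rate λ₁ ≈ 13.954.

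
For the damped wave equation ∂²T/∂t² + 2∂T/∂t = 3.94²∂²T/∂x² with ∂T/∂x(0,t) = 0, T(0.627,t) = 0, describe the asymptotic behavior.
T → 0. Damping (γ=2) dissipates energy; oscillations decay exponentially.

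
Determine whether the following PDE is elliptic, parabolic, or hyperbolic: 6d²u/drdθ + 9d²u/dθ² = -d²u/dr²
Rewriting in standard form: d²u/dr² + 6d²u/drdθ + 9d²u/dθ² = 0. Coefficients: A = 1, B = 6, C = 9. B² - 4AC = 0, which is zero, so the equation is parabolic.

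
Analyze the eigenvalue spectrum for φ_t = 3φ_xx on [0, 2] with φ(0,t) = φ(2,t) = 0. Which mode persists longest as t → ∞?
Eigenvalues: λₙ = 3n²π²/2².
First three modes:
  n=1: λ₁ = 3π²/2² ≈ 7.402
  n=2: λ₂ = 12π²/2² ≈ 29.609 (4× faster decay)
  n=3: λ₃ = 27π²/2² ≈ 66.62 (9× faster decay)
As t → ∞, higher modes decay exponentially faster. The n=1 mode dominates: φ ~ c₁ sin(πx/2) e^{-λ₁t}.
Decay rate: λ₁ = 3π²/2² ≈ 7.402.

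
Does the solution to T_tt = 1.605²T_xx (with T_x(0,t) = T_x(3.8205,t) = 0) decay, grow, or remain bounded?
T oscillates about a mean that drifts linearly in t (generically unbounded; no decay). There is no damping, so the nonconstant modes persist as standing waves (energy conserved, no decay). But with Neumann conditions at both ends the constant mode has eigenvalue 0: the spatial mean M(t) of T satisfies M'' = 0, so M(t) = M(0) + M'(0)·t. Unless the initial velocity has zero mean (∫T_t(x,0)dx = 0), the solution grows linearly in t (unbounded, though not exponentially); if it does have zero mean, the solution stays bounded and simply oscillates.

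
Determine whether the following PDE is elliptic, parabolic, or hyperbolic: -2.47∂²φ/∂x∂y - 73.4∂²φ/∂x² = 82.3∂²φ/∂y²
Rewriting in standard form: -73.4∂²φ/∂x² - 2.47∂²φ/∂x∂y - 82.3∂²φ/∂y² = 0. Coefficients: A = -73.4, B = -2.47, C = -82.3. B² - 4AC = -24157.1791, which is negative, so the equation is elliptic.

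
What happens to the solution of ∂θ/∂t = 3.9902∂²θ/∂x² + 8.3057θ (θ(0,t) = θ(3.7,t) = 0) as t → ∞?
θ grows unboundedly. Reaction dominates diffusion (r=8.3057 > κπ²/L²≈2.88); solution grows exponentially.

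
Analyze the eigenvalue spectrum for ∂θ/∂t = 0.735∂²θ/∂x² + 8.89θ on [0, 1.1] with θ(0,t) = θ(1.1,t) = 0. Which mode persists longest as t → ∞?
Eigenvalues: λₙ = 0.735n²π²/1.1² - 8.89.
First three modes:
  n=1: λ₁ = 0.735π²/1.1² - 8.89 ≈ -2.895
  n=2: λ₂ = 2.94π²/1.1² - 8.89 ≈ 15.091
  n=3: λ₃ = 6.615π²/1.1² - 8.89 ≈ 45.067
Since 0.735π²/1.1² ≈ 5.995 < 8.89, λ₁ < 0.
The n=1 mode grows fastest (−λₙ is largest for n=1) → dominates.
Asymptotic: θ ~ c₁ sin(πx/1.1) e^{2.895t} (exponential growth at rate −λ₁ ≈ 2.895).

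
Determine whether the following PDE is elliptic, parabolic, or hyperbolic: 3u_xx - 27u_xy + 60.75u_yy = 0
Coefficients: A = 3, B = -27, C = 60.75. B² - 4AC = 0, which is zero, so the equation is parabolic.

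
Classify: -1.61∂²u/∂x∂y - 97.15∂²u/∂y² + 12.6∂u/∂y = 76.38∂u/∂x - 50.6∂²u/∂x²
Rewriting in standard form: 50.6∂²u/∂x² - 1.61∂²u/∂x∂y - 97.15∂²u/∂y² - 76.38∂u/∂x + 12.6∂u/∂y = 0. Hyperbolic (discriminant = 19665.7521).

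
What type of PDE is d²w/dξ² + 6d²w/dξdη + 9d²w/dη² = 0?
With A = 1, B = 6, C = 9, the discriminant is 0. This is a parabolic PDE.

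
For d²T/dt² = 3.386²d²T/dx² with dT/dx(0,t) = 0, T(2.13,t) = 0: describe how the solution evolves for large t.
T oscillates (no decay). Energy is conserved; the solution oscillates indefinitely as standing waves.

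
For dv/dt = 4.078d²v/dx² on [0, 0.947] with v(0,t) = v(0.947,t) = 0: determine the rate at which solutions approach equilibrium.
Eigenvalues: λₙ = 4.078n²π²/0.947².
First three modes:
  n=1: λ₁ = 4.078π²/0.947² ≈ 44.879
  n=2: λ₂ = 16.312π²/0.947² ≈ 179.518 (4× faster decay)
  n=3: λ₃ = 36.702π²/0.947² ≈ 403.915 (9× faster decay)
As t → ∞, higher modes decay exponentially faster. The n=1 mode dominates: v ~ c₁ sin(πx/0.947) e^{-λ₁t}.
Decay rate: λ₁ = 4.078π²/0.947² ≈ 44.879.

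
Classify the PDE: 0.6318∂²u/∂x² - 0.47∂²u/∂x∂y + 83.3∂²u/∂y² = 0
A = 0.6318, B = -0.47, C = 83.3. Discriminant B² - 4AC = -210.29486. Since -210.29486 < 0, elliptic.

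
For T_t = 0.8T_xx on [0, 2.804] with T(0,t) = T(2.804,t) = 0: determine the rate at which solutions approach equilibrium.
Eigenvalues: λₙ = 0.8n²π²/2.804².
First three modes:
  n=1: λ₁ = 0.8π²/2.804² ≈ 1.004
  n=2: λ₂ = 3.2π²/2.804² ≈ 4.017 (4× faster decay)
  n=3: λ₃ = 7.2π²/2.804² ≈ 9.038 (9× faster decay)
As t → ∞, higher modes decay exponentially faster. The n=1 mode dominates: T ~ c₁ sin(πx/2.804) e^{-λ₁t}.
Decay rate: λ₁ = 0.8π²/2.804² ≈ 1.004.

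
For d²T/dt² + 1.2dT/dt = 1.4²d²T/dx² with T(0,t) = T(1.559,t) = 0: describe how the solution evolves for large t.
T → 0. Damping (γ=1.2) dissipates energy; oscillations decay exponentially.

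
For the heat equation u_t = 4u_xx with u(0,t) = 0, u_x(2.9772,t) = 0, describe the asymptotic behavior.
u → 0. Heat escapes through the Dirichlet boundary.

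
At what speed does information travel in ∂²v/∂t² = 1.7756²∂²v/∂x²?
Speed = 1.7756. Information travels along characteristics x = x₀ ± 1.7756t.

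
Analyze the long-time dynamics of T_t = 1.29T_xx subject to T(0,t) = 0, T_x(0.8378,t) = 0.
Long-time behavior: T → 0. Heat escapes through the Dirichlet boundary.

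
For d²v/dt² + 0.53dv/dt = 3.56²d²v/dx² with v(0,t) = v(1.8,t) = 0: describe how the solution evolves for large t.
v → 0. Damping (γ=0.53) dissipates energy; oscillations decay exponentially.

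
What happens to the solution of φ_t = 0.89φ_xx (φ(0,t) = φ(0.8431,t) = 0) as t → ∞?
φ → 0. Heat diffuses out through both boundaries.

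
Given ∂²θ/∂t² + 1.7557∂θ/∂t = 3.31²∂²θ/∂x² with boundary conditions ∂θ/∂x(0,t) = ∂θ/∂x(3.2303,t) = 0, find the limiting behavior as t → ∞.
θ → constant (steady state). Damping (γ=1.7557) dissipates the nonconstant modes; with Neumann BCs the spatial average obeys M''+γM'=0 and tends to a finite limit.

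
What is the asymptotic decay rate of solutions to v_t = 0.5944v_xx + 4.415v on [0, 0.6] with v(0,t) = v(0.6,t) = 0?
Eigenvalues: λₙ = 0.5944n²π²/0.6² - 4.415.
First three modes:
  n=1: λ₁ = 0.5944π²/0.6² - 4.415 ≈ 11.881
  n=2: λ₂ = 2.3776π²/0.6² - 4.415 ≈ 60.768
  n=3: λ₃ = 5.3496π²/0.6² - 4.415 ≈ 142.247
Since 0.5944π²/0.6² ≈ 16.296 > 4.415, all λₙ > 0.
The n=1 mode decays slowest → dominates as t → ∞.
Asymptotic: v ~ c₁ sin(πx/0.6) e^{-λ₁t} with decay rate λ₁ ≈ 11.881.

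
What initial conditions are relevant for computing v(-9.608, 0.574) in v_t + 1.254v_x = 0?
A single point: x = -10.327796. The characteristic through (-9.608, 0.574) is x - 1.254t = const, so x = -9.608 - 1.254·0.574 = -10.327796.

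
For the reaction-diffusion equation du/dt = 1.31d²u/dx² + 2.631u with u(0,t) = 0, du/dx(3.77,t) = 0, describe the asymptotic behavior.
u grows unboundedly. Reaction dominates diffusion (r=2.631 > κπ²/(4L²)≈0.23); solution grows exponentially.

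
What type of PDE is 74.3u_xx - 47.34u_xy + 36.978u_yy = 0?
With A = 74.3, B = -47.34, C = 36.978, the discriminant is -8748.786. This is an elliptic PDE.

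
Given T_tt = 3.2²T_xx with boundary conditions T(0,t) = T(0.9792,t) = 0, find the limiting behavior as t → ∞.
T oscillates (no decay). Energy is conserved; the solution oscillates indefinitely as standing waves.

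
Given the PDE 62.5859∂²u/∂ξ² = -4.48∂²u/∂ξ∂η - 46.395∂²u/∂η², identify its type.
Rewriting in standard form: 62.5859∂²u/∂ξ² + 4.48∂²u/∂ξ∂η + 46.395∂²u/∂η² = 0. The second-order coefficients are A = 62.5859, B = 4.48, C = 46.395. Since B² - 4AC = -11594.620922 < 0, this is an elliptic PDE.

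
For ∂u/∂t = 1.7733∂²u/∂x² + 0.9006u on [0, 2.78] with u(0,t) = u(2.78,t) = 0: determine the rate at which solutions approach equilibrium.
Eigenvalues: λₙ = 1.7733n²π²/2.78² - 0.9006.
First three modes:
  n=1: λ₁ = 1.7733π²/2.78² - 0.9006 ≈ 1.364
  n=2: λ₂ = 7.0932π²/2.78² - 0.9006 ≈ 8.158
  n=3: λ₃ = 15.9597π²/2.78² - 0.9006 ≈ 19.481
Since 1.7733π²/2.78² ≈ 2.265 > 0.9006, all λₙ > 0.
The n=1 mode decays slowest → dominates as t → ∞.
Asymptotic: u ~ c₁ sin(πx/2.78) e^{-λ₁t} with decay rate λ₁ ≈ 1.364.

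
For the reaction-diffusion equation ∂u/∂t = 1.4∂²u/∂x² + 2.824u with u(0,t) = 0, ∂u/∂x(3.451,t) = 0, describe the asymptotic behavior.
u grows unboundedly. Reaction dominates diffusion (r=2.824 > κπ²/(4L²)≈0.29); solution grows exponentially.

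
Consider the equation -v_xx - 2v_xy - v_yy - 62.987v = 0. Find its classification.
Parabolic. (A = -1, B = -2, C = -1 gives B² - 4AC = 0.)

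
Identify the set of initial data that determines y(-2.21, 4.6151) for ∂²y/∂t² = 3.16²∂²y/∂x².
Domain of dependence: [-16.793716, 12.373716]. Signals travel at speed 3.16, so data within |x - -2.21| ≤ 3.16·4.6151 = 14.583716 can reach the point.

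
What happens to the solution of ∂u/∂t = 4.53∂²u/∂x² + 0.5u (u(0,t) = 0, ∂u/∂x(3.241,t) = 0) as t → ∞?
u → 0. Diffusion dominates reaction (r=0.5 < κπ²/(4L²)≈1.06); solution decays.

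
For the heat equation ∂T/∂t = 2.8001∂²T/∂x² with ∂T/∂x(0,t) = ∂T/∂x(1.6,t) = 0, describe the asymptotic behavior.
T → constant (steady state). Heat is conserved (no flux at boundaries); solution approaches the spatial average.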